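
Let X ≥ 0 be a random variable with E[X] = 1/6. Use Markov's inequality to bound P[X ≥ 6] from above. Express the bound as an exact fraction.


μ = E[X] = 1/6, a = 6.
Markov: P[X ≥ 6] ≤ μ/a = (1/6)/6 = 1/36.
Numerically: ≈ 0.02778.
(Since a = 6 > μ = 0.16667, the bound 1/36 is < 1 and informative.)

P[X ≥ 6] ≤ 1/36 ≈ 0.02778.


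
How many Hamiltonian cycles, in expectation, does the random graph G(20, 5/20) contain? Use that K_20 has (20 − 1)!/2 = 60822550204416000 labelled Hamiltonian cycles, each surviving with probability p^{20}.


K_20 has (20 − 1)!/2 = 60822550204416000 labelled Hamiltonian cycles.
For each such Hamiltonian cycle H, let X_H = 1 if all 20 edges of H are present in G. Then P[X_H = 1] = p^{20} = (1/4)^{20} = 1/1099511627776.
By linearity of expectation: E[X] = Σ_H E[X_H] = 60822550204416000 · p^{20} = 60822550204416000 · 1/1099511627776 = 1856156927625/33554432.
Numerically: E[X] ≈ 5.532e+04.

E[X] = 60822550204416000 · (1/4)^{20} = 1856156927625/33554432 ≈ 5.532e+04.


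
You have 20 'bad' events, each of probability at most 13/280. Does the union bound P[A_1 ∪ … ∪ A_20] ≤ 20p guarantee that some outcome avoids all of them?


Union bound: P[∪_{i=1}^{20} A_i] ≤ Σ_i P[A_i] ≤ 20·p = 20·(13/280) = 13/14.
Numerically: 13/14 ≈ 0.928571.
Is 13/14 < 1? YES.
Since P[∪ A_i] ≤ 13/14 < 1, the complement has P[∩ A_i^c] ≥ 1 − 13/14 = 1/14 > 0, so some outcome avoids every A_i.

20·p = 13/14 ≈ 0.928571; existence CERTIFIED by the union bound.


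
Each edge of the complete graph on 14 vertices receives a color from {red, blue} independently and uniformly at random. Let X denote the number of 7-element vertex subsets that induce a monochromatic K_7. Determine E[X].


Let X = Σ_S X_S over the C(14, 7) = 3432 subsets S of size 7, where X_S = 1 if the K_7 on S is monochromatic.
For a fixed S, the K_7 on S has C(7, 2) = 21 edges. P[all 21 edges red] = (1/2)^21, and likewise for blue, so P[monochromatic] = 2·(1/2)^21 = 2^{1 − 21} = 1/1048576.
Summing: E[X] = C(14, 7) · 2^{1 − 21} = 3432 · 1/1048576 = 429/131072.
Numerically: E[X] ≈ 0.00327.

E[X] = C(14,7)·2^(1−C(7,2)) = 429/131072 ≈ 0.00327.


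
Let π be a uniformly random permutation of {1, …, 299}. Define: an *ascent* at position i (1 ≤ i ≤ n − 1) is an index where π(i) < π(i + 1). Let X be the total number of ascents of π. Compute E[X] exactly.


Write X = Σ X_I over i = 1, …, 298, with X_I the indicator of one ascent.
There are 298 indicators.
For each fixed i, the pair (π(i), π(i+1)) is a uniformly random ordered pair of distinct values from {1, …, 299}; by symmetry P[π(i) < π(i+1)] = 1/2.
By linearity: E[X] = 298 · (1/2) = (299 − 1) · (1/2) = 149 ≈ 149.000000.

E[X] = 149 = 149.000000.


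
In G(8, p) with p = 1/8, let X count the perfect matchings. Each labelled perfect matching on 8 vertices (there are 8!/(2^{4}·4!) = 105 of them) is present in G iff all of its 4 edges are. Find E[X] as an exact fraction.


K_8 has 8!/(2^{4}·4!) = 105 labelled perfect matchings.
For each such perfect matching H, let X_H = 1 if all 4 edges of H are present in G. Then P[X_H = 1] = p^{4} = (1/8)^{4} = 1/4096.
Summing the indicators: E[X] = Σ_H E[X_H] = 105 · p^{4} = 105 · 1/4096 = 105/4096.
Numerically: E[X] ≈ 0.025635.

E[X] = 105 · (1/8)^{4} = 105/4096 ≈ 0.025635.


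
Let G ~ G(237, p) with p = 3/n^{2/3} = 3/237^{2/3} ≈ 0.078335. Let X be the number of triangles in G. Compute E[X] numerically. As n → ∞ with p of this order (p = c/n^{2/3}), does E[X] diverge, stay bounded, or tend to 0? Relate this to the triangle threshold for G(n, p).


Number of potential triangles: C(237, 3) = 2190670.
Each occurs with probability p³ ≈ (0.078335)³ ≈ 4.80692197e-04.
By linearity: E[X] = C(237, 3)·p³ ≈ 2190670 · 4.80692197e-04 ≈ 1053.037975.
Since α = 2/3 < 1, p = c/n^{2/3} ≫ 1/n is above the triangle threshold p ~ 1/n. Asymptotically E[X] ~ (c³/6)·n^{3(1−α)} = (3³/6)·n^{1} → ∞; triangles are abundant w.h.p.

E[X] ≈ 1053.037975; in regime p = Θ(1/n^{2/3}) E[X] diverges (above the triangle threshold p ~ 1/n).


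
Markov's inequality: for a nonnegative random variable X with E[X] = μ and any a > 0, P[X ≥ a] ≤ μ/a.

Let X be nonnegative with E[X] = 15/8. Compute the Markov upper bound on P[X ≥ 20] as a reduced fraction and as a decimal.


μ = E[X] = 15/8, a = 20.
Markov: P[X ≥ 20] ≤ μ/a = (15/8)/20 = 3/32.
Numerically: ≈ 0.093750.
(Since a = 20 > μ = 1.875000, the bound 3/32 is < 1 and informative.)

P[X ≥ 20] ≤ 3/32 ≈ 0.093750.


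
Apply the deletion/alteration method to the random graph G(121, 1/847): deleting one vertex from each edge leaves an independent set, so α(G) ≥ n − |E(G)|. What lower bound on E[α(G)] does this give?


E[|E(G)|] = C(121, 2)·p = 7260 · (1/847) = 60/7.
E[α(G)] ≥ n − E[|E(G)|] = 121 − 60/7 = 787/7.
Numerically: ≈ 112.428571.
(This is only a lower bound; the true E[α(G)] may be larger.)

E[α(G)] ≥ 787/7 ≈ 112.428571.


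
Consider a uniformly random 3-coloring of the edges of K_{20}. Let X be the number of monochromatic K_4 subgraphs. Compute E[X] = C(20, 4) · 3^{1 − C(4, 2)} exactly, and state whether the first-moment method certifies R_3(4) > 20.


E[X] = C(20, 4) · 3^{1 − 6} = 4845 · 3^{−5} = 4845/243.
As a reduced fraction: E[X] = 1615/81 ≈ 19.9382716.
Is E[X] < 1? NO.
Since E[X] ≥ 1, the first-moment bound is inconclusive at n = 20; it does NOT by itself certify R_3(4) > 20.

E[X] = 1615/81 ≈ 19.9382716; E[X] ≥ 1; first-moment method inconclusive here.


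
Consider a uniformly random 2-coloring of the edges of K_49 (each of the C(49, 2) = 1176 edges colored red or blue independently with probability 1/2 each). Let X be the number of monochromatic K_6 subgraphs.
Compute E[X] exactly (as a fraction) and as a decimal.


Let X = Σ_S X_S over the C(49, 6) = 13983816 subsets S of size 6, where X_S = 1 if the K_6 on S is monochromatic.
For a fixed S, the K_6 on S has C(6, 2) = 15 edges. P[all 15 edges red] = (1/2)^15, and likewise for blue, so P[monochromatic] = 2·(1/2)^15 = 2^{1 − 15} = 1/16384.
Summing: E[X] = C(49, 6) · 2^{1 − 15} = 13983816 · 1/16384 = 1747977/2048.
Numerically: E[X] ≈ 853.5044.

E[X] = C(49,6)·2^(1−C(6,2)) = 1747977/2048 ≈ 853.5044.


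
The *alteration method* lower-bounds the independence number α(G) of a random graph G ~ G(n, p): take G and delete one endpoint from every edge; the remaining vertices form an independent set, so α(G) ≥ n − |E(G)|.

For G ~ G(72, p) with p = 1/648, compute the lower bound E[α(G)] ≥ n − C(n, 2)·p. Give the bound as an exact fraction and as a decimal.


E[|E(G)|] = C(72, 2)·p = 2556 · (1/648) = 71/18.
E[α(G)] ≥ n − E[|E(G)|] = 72 − 71/18 = 1225/18.
Numerically: ≈ 68.056.
(This is only a lower bound; the true E[α(G)] may be larger.)

E[α(G)] ≥ 1225/18 ≈ 68.056.


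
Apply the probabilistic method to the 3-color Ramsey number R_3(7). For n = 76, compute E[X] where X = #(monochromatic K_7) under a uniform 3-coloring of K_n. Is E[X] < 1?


E[X] = C(76, 7) · 3^{1 − 21} = 2186189400 · 3^{−20} = 2186189400/3486784401.
As a reduced fraction: E[X] = 728729800/1162261467 ≈ 0.626993.
Is E[X] < 1? YES.
Since E[X] < 1, there exists a 3-coloring of K_{76} with no monochromatic K_7; hence R_3(7) > 76.

E[X] = 728729800/1162261467 ≈ 0.626993; E[X] < 1, so R_3(7) > 76.


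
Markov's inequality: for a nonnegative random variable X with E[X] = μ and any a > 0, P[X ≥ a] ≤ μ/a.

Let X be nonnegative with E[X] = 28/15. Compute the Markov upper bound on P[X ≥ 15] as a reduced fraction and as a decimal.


μ = E[X] = 28/15, a = 15.
Markov: P[X ≥ 15] ≤ μ/a = (28/15)/15 = 28/225.
Numerically: ≈ 0.12444.
(Since a = 15 > μ = 1.86667, the bound 28/225 is < 1 and informative.)

P[X ≥ 15] ≤ 28/225 ≈ 0.12444.


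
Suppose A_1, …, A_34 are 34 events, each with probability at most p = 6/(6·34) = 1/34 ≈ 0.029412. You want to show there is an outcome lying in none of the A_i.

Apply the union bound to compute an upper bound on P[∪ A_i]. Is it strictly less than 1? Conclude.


Union bound: P[∪_{i=1}^{34} A_i] ≤ Σ_i P[A_i] ≤ 34·p = 34·(1/34) = 1.
Numerically: 1 ≈ 1.000000.
Is 1 < 1? NO.
Since the bound 1 is ≥ 1, the union bound is uninformative here; it does NOT by itself certify existence.

34·p = 1 ≈ 1.000000; existence NOT certified by the union bound.


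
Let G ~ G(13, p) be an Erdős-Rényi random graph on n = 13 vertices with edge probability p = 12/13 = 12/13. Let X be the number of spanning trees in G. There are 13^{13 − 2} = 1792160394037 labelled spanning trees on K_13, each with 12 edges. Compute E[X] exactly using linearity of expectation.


K_13 has 13^{13 − 2} = 1792160394037 labelled spanning trees.
For each such spanning tree H, let X_H = 1 if all 12 edges of H are present in G. Then P[X_H = 1] = p^{12} = (12/13)^{12} = 8916100448256/23298085122481.
By linearity: E[X] = Σ_H E[X_H] = 1792160394037 · p^{12} = 1792160394037 · 8916100448256/23298085122481 = 8916100448256/13.
Numerically: E[X] ≈ 6.8585e+11.

E[X] = 1792160394037 · (12/13)^{12} = 8916100448256/13 ≈ 6.8585e+11.


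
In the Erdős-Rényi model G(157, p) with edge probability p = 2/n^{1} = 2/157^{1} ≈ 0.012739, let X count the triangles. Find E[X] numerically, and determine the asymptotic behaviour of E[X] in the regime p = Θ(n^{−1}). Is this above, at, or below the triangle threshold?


Number of potential triangles: C(157, 3) = 632710.
Each occurs with probability p³ ≈ (0.012739)³ ≈ 2.0672406e-06.
By linearity: E[X] = C(157, 3)·p³ ≈ 632710 · 2.0672406e-06 ≈ 1.30796.
Here α = 1, so p = 2/n is exactly at the triangle threshold p ~ 1/n. Asymptotically E[X] → c³/6 = 2³/6 = 4/3 ≈ 1.33333, a bounded constant. In this regime the triangle count is asymptotically Poisson(c³/6).

E[X] ≈ 1.30796; in regime p = Θ(1/n^{1}) E[X] stays bounded (at the triangle threshold p ~ 1/n).


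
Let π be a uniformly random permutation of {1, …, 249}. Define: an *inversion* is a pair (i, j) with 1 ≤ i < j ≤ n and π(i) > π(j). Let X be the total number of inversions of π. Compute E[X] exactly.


Write X = Σ X_I over the C(249, 2) = 30876 pairs i < j, with X_I the indicator of one inversion.
There are 30876 indicators.
For each fixed pair i < j, the values π(i) and π(j) are two distinct elements of {1, …, 249} in uniformly random order; by symmetry P[π(i) > π(j)] = 1/2.
By linearity: E[X] = 30876 · (1/2) = C(249, 2) · (1/2) = 30876/2 = 15438 ≈ 15438.0000.

E[X] = 15438 = 15438.0000.


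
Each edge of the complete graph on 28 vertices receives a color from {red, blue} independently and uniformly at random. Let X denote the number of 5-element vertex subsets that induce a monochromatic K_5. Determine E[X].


Let X = Σ_S X_S over the C(28, 5) = 98280 subsets S of size 5, where X_S = 1 if the K_5 on S is monochromatic.
For a fixed S, the K_5 on S has C(5, 2) = 10 edges. P[all 10 edges red] = (1/2)^10, and likewise for blue, so P[monochromatic] = 2·(1/2)^10 = 2^{1 − 10} = 1/512.
By linearity: E[X] = C(28, 5) · 2^{1 − 10} = 98280 · 1/512 = 12285/64.
Numerically: E[X] ≈ 191.953125.

E[X] = C(28,5)·2^(1−C(5,2)) = 12285/64 ≈ 191.953125.


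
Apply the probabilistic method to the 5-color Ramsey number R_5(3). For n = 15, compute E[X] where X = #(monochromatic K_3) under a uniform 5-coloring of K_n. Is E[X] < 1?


E[X] = C(15, 3) · 5^{1 − 3} = 455 · 5^{−2} = 455/25.
As a reduced fraction: E[X] = 91/5 ≈ 18.20000.
Is E[X] < 1? NO.
Since E[X] ≥ 1, the first-moment bound is inconclusive at n = 15; it does NOT by itself certify R_5(3) > 15.

E[X] = 91/5 ≈ 18.20000; E[X] ≥ 1; first-moment method inconclusive here.


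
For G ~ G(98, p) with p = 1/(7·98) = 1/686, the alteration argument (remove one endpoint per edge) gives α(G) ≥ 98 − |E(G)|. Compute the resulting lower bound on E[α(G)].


E[|E(G)|] = C(98, 2)·p = 4753 · (1/686) = 97/14.
E[α(G)] ≥ n − E[|E(G)|] = 98 − 97/14 = 1275/14.
Numerically: ≈ 91.071429.
(This is only a lower bound; the true E[α(G)] may be larger.)

E[α(G)] ≥ 1275/14 ≈ 91.071429.


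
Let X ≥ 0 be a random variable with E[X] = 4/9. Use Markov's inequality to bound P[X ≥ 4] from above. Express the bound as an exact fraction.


μ = E[X] = 4/9, a = 4.
Markov: P[X ≥ 4] ≤ μ/a = (4/9)/4 = 1/9.
Numerically: ≈ 0.1111.
(Since a = 4 > μ = 0.4444, the bound 1/9 is < 1 and informative.)

P[X ≥ 4] ≤ 1/9 ≈ 0.1111.


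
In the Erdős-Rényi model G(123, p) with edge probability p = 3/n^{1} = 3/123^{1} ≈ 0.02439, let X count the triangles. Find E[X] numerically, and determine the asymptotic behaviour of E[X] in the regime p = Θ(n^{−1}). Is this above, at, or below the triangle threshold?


Number of potential triangles: C(123, 3) = 302621.
Each occurs with probability p³ ≈ (0.02439)³ ≈ 1.450937e-05.
By linearity: E[X] = C(123, 3)·p³ ≈ 302621 · 1.450937e-05 ≈ 4.3908.
Here α = 1, so p = 3/n is exactly at the triangle threshold p ~ 1/n. Asymptotically E[X] → c³/6 = 3³/6 = 9/2 ≈ 4.5000, a bounded constant. In this regime the triangle count is asymptotically Poisson(c³/6).

E[X] ≈ 4.3908; in regime p = Θ(1/n^{1}) E[X] stays bounded (at the triangle threshold p ~ 1/n).


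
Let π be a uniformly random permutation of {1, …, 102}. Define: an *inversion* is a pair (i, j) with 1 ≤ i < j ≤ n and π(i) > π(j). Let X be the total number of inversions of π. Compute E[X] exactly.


Write X = Σ X_I over the C(102, 2) = 5151 pairs i < j, with X_I the indicator of one inversion.
There are 5151 indicators.
For each fixed pair i < j, the values π(i) and π(j) are two distinct elements of {1, …, 102} in uniformly random order; by symmetry P[π(i) > π(j)] = 1/2.
By linearity: E[X] = 5151 · (1/2) = C(102, 2) · (1/2) = 5151/2 = 5151/2 ≈ 2575.500.

E[X] = 5151/2 = 2575.500.


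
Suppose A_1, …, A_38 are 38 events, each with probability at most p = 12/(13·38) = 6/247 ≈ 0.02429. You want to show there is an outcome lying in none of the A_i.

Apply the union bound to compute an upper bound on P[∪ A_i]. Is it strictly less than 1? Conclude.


Union bound: P[∪_{i=1}^{38} A_i] ≤ Σ_i P[A_i] ≤ 38·p = 38·(6/247) = 12/13.
Numerically: 12/13 ≈ 0.92308.
Is 12/13 < 1? YES.
Since P[∪ A_i] ≤ 12/13 < 1, the complement has P[∩ A_i^c] ≥ 1 − 12/13 = 1/13 > 0, so some outcome avoids every A_i.

38·p = 12/13 ≈ 0.92308; existence CERTIFIED by the union bound.


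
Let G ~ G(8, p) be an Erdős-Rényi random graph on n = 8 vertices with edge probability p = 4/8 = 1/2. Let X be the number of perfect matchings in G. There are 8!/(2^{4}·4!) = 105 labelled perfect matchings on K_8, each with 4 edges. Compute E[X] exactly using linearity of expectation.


K_8 has 8!/(2^{4}·4!) = 105 labelled perfect matchings.
For each such perfect matching H, let X_H = 1 if all 4 edges of H are present in G. Then P[X_H = 1] = p^{4} = (1/2)^{4} = 1/16.
Summing the indicators: E[X] = Σ_H E[X_H] = 105 · p^{4} = 105 · 1/16 = 105/16.
Numerically: E[X] ≈ 6.5625.

E[X] = 105 · (1/2)^{4} = 105/16 ≈ 6.5625.


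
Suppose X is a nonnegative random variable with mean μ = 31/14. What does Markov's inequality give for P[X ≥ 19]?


μ = E[X] = 31/14, a = 19.
Markov: P[X ≥ 19] ≤ μ/a = (31/14)/19 = 31/266.
Numerically: ≈ 0.116541.
(Since a = 19 > μ = 2.214286, the bound 31/266 is < 1 and informative.)

P[X ≥ 19] ≤ 31/266 ≈ 0.116541.


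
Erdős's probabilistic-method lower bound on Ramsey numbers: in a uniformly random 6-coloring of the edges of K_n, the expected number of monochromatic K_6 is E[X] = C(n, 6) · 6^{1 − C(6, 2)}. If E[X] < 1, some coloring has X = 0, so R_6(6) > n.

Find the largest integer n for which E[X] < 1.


We need C(n, 6) · 6^{1 − 15} < 1, i.e. C(n, 6) < 6^{15 − 1} = 78364164096.
Check values of n near the boundary:
  n = 193: C(193, 6) = 66364016544; 66364016544 < 78364164096? YES
  n = 194: C(194, 6) = 68482017072; 68482017072 < 78364164096? YES
  n = 195: C(195, 6) = 70656049360; 70656049360 < 78364164096? YES
  n = 196: C(196, 6) = 72887293024; 72887293024 < 78364164096? YES
  n = 197: C(197, 6) = 75176946208; 75176946208 < 78364164096? YES
  n = 198: C(198, 6) = 77526225777; 77526225777 < 78364164096? YES
  n = 199: C(199, 6) = 79936367511; 79936367511 < 78364164096? NO
  n = 200: C(200, 6) = 82408626300; 82408626300 < 78364164096? NO
  n = 201: C(201, 6) = 84944276340; 84944276340 < 78364164096? NO
The largest n with C(n, 6) < 78364164096 is n = 198 (where E[X] = 25842075259/26121388032 ≈ 0.989307). Hence R_6(6) > 198, i.e. R_6(6) ≥ 199.

Largest n = 198; hence R_6(6) > 198.


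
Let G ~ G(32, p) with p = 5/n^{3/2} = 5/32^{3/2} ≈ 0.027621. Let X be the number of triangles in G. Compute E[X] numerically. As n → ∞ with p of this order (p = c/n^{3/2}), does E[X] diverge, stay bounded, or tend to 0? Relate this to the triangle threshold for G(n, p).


Number of potential triangles: C(32, 3) = 4960.
Each occurs with probability p³ ≈ (0.027621)³ ≈ 2.1073424e-05.
By linearity: E[X] = C(32, 3)·p³ ≈ 4960 · 2.1073424e-05 ≈ 0.10452.
Since α = 3/2 > 1, p = c/n^{3/2} = o(1/n) is below the triangle threshold p ~ 1/n. Asymptotically E[X] ~ (c³/6)·n^{3(1−α)} = (5³/6)·n^{-1.5} → 0, so by Markov's inequality G has no triangles w.h.p.

E[X] ≈ 0.10452; in regime p = Θ(1/n^{3/2}) E[X] tends to 0 (below the triangle threshold p ~ 1/n).


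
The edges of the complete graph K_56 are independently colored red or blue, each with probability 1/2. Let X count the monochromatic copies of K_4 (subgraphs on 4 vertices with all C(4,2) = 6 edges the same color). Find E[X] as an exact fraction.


Let X = Σ_S X_S over the C(56, 4) = 367290 subsets S of size 4, where X_S = 1 if the K_4 on S is monochromatic.
For a fixed S, the K_4 on S has C(4, 2) = 6 edges. P[all 6 edges red] = (1/2)^6, and likewise for blue, so P[monochromatic] = 2·(1/2)^6 = 2^{1 − 6} = 1/32.
By linearity of expectation: E[X] = C(56, 4) · 2^{1 − 6} = 367290 · 1/32 = 183645/16.
Numerically: E[X] ≈ 11477.81250.

E[X] = C(56,4)·2^(1−C(4,2)) = 183645/16 ≈ 11477.81250.


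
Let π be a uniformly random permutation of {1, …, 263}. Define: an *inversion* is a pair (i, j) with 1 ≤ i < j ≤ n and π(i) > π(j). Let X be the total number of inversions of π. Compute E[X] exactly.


Write X = Σ X_I over the C(263, 2) = 34453 pairs i < j, with X_I the indicator of one inversion.
There are 34453 indicators.
For each fixed pair i < j, the values π(i) and π(j) are two distinct elements of {1, …, 263} in uniformly random order; by symmetry P[π(i) > π(j)] = 1/2.
By linearity: E[X] = 34453 · (1/2) = C(263, 2) · (1/2) = 34453/2 = 34453/2 ≈ 17226.5000.

E[X] = 34453/2 = 17226.5000.


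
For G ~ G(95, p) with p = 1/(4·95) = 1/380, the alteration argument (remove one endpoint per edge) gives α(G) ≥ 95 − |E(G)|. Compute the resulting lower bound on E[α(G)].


E[|E(G)|] = C(95, 2)·p = 4465 · (1/380) = 47/4.
E[α(G)] ≥ n − E[|E(G)|] = 95 − 47/4 = 333/4.
Numerically: ≈ 83.250000.
(This is only a lower bound; the true E[α(G)] may be larger.)

E[α(G)] ≥ 333/4 ≈ 83.250000.


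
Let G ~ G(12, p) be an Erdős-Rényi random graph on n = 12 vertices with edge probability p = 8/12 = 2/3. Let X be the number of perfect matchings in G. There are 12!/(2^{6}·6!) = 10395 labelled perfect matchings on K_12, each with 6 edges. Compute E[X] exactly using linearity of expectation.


K_12 has 12!/(2^{6}·6!) = 10395 labelled perfect matchings.
For each such perfect matching H, let X_H = 1 if all 6 edges of H are present in G. Then P[X_H = 1] = p^{6} = (2/3)^{6} = 64/729.
Summing the indicators: E[X] = Σ_H E[X_H] = 10395 · p^{6} = 10395 · 64/729 = 24640/27.
Numerically: E[X] ≈ 913.

E[X] = 10395 · (2/3)^{6} = 24640/27 ≈ 913.


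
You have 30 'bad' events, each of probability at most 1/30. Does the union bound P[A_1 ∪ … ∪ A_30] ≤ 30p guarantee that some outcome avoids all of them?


Union bound: P[∪_{i=1}^{30} A_i] ≤ Σ_i P[A_i] ≤ 30·p = 30·(1/30) = 1.
Numerically: 1 ≈ 1.0000.
Is 1 < 1? NO.
Since the bound 1 is ≥ 1, the union bound is uninformative here; it does NOT by itself certify existence.

30·p = 1 ≈ 1.0000; existence NOT certified by the union bound.


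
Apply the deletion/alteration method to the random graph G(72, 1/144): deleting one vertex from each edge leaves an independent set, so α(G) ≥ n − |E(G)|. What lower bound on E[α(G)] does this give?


E[|E(G)|] = C(72, 2)·p = 2556 · (1/144) = 71/4.
E[α(G)] ≥ n − E[|E(G)|] = 72 − 71/4 = 217/4.
Numerically: ≈ 54.2500.
(This is only a lower bound; the true E[α(G)] may be larger.)

E[α(G)] ≥ 217/4 ≈ 54.2500.


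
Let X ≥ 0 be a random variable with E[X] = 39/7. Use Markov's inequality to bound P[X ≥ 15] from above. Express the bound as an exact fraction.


μ = E[X] = 39/7, a = 15.
Markov: P[X ≥ 15] ≤ μ/a = (39/7)/15 = 13/35.
Numerically: ≈ 0.371429.
(Since a = 15 > μ = 5.571429, the bound 13/35 is < 1 and informative.)

P[X ≥ 15] ≤ 13/35 ≈ 0.371429.


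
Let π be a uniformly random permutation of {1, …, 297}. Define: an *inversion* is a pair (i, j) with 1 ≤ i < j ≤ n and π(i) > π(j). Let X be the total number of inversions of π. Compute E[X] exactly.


Write X = Σ X_I over the C(297, 2) = 43956 pairs i < j, with X_I the indicator of one inversion.
There are 43956 indicators.
For each fixed pair i < j, the values π(i) and π(j) are two distinct elements of {1, …, 297} in uniformly random order; by symmetry P[π(i) > π(j)] = 1/2.
By linearity: E[X] = 43956 · (1/2) = C(297, 2) · (1/2) = 43956/2 = 21978 ≈ 21978.000.

E[X] = 21978 = 21978.000.


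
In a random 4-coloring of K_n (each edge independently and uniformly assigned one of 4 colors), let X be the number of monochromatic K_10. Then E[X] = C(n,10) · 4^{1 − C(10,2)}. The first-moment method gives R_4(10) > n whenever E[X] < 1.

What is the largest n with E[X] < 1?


We need C(n, 10) · 4^{1 − 45} < 1, i.e. C(n, 10) < 4^{45 − 1} = 309485009821345068724781056.
Check values of n near the boundary:
  n = 2018: C(2018, 10) = 301820606687612220663963508; 301820606687612220663963508 < 309485009821345068724781056? YES
  n = 2019: C(2019, 10) = 303322949179835278009229628; 303322949179835278009229628 < 309485009821345068724781056? YES
  n = 2020: C(2020, 10) = 304832018578739931133653656; 304832018578739931133653656 < 309485009821345068724781056? YES
  n = 2021: C(2021, 10) = 306347841644770462864800616; 306347841644770462864800616 < 309485009821345068724781056? YES
  n = 2022: C(2022, 10) = 307870445231474093395937796; 307870445231474093395937796 < 309485009821345068724781056? YES
  n = 2023: C(2023, 10) = 309399856285778485315440716; 309399856285778485315440716 < 309485009821345068724781056? YES
  n = 2024: C(2024, 10) = 310936101848269937576192656; 310936101848269937576192656 < 309485009821345068724781056? NO
  n = 2025: C(2025, 10) = 312479209053472269772600560; 312479209053472269772600560 < 309485009821345068724781056? NO
The largest n with C(n, 10) < 309485009821345068724781056 is n = 2023 (where E[X] = 77349964071444621328860179/77371252455336267181195264 ≈ 1.000). Hence R_4(10) > 2023, i.e. R_4(10) ≥ 2024.

Largest n = 2023; hence R_4(10) > 2023.


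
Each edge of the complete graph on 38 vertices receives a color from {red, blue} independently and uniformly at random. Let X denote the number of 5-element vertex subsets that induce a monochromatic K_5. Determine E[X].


Let X = Σ_S X_S over the C(38, 5) = 501942 subsets S of size 5, where X_S = 1 if the K_5 on S is monochromatic.
For a fixed S, the K_5 on S has C(5, 2) = 10 edges. P[all 10 edges red] = (1/2)^10, and likewise for blue, so P[monochromatic] = 2·(1/2)^10 = 2^{1 − 10} = 1/512.
Summing: E[X] = C(38, 5) · 2^{1 − 10} = 501942 · 1/512 = 250971/256.
Numerically: E[X] ≈ 980.355.

E[X] = C(38,5)·2^(1−C(5,2)) = 250971/256 ≈ 980.355.


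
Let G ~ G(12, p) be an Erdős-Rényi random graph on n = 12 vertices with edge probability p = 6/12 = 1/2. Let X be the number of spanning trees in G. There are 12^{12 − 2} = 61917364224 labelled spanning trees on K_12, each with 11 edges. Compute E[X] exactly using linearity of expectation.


K_12 has 12^{12 − 2} = 61917364224 labelled spanning trees.
For each such spanning tree H, let X_H = 1 if all 11 edges of H are present in G. Then P[X_H = 1] = p^{11} = (1/2)^{11} = 1/2048.
By linearity: E[X] = Σ_H E[X_H] = 61917364224 · p^{11} = 61917364224 · 1/2048 = 30233088.
Numerically: E[X] ≈ 3.023e+07.

E[X] = 61917364224 · (1/2)^{11} = 30233088 ≈ 3.023e+07.


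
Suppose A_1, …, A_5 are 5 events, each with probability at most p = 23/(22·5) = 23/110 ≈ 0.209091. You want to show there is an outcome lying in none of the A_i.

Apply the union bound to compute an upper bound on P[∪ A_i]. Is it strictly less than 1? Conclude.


Union bound: P[∪_{i=1}^{5} A_i] ≤ Σ_i P[A_i] ≤ 5·p = 5·(23/110) = 23/22.
Numerically: 23/22 ≈ 1.045455.
Is 23/22 < 1? NO.
Since the bound 23/22 is ≥ 1, the union bound is uninformative here; it does NOT by itself certify existence.

5·p = 23/22 ≈ 1.045455; existence NOT certified by the union bound.


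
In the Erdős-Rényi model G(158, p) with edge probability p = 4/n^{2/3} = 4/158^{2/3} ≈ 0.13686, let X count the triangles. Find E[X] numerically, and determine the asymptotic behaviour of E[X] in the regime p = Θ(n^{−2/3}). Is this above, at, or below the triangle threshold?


Number of potential triangles: C(158, 3) = 644956.
Each occurs with probability p³ ≈ (0.13686)³ ≈ 2.5636917e-03.
By linearity: E[X] = C(158, 3)·p³ ≈ 644956 · 2.5636917e-03 ≈ 1653.46835.
Since α = 2/3 < 1, p = c/n^{2/3} ≫ 1/n is above the triangle threshold p ~ 1/n. Asymptotically E[X] ~ (c³/6)·n^{3(1−α)} = (4³/6)·n^{1} → ∞; triangles are abundant w.h.p.

E[X] ≈ 1653.46835; in regime p = Θ(1/n^{2/3}) E[X] diverges (above the triangle threshold p ~ 1/n).


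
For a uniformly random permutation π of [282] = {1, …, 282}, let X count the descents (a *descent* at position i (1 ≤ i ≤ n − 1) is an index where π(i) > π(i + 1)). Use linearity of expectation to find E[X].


Write X = Σ X_I over i = 1, …, 281, with X_I the indicator of one descent.
There are 281 indicators.
For each fixed i, the pair (π(i), π(i+1)) is a uniformly random ordered pair of distinct values from {1, …, 282}; by symmetry P[π(i) > π(i+1)] = 1/2.
By linearity: E[X] = 281 · (1/2) = (282 − 1) · (1/2) = 281/2 ≈ 140.50000.

E[X] = 281/2 = 140.50000.


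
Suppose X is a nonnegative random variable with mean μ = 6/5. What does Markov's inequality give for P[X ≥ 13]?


μ = E[X] = 6/5, a = 13.
Markov: P[X ≥ 13] ≤ μ/a = (6/5)/13 = 6/65.
Numerically: ≈ 0.09231.
(Since a = 13 > μ = 1.20000, the bound 6/65 is < 1 and informative.)

P[X ≥ 13] ≤ 6/65 ≈ 0.09231.


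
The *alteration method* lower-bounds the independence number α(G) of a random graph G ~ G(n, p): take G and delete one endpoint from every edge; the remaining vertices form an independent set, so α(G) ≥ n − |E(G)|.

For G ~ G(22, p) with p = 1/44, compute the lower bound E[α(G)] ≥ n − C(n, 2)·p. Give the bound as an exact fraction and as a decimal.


E[|E(G)|] = C(22, 2)·p = 231 · (1/44) = 21/4.
E[α(G)] ≥ n − E[|E(G)|] = 22 − 21/4 = 67/4.
Numerically: ≈ 16.750.
(This is only a lower bound; the true E[α(G)] may be larger.)

E[α(G)] ≥ 67/4 ≈ 16.750.


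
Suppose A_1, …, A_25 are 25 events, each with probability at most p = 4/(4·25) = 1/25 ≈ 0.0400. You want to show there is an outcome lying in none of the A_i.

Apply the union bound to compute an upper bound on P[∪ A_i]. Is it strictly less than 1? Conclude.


Union bound: P[∪_{i=1}^{25} A_i] ≤ Σ_i P[A_i] ≤ 25·p = 25·(1/25) = 1.
Numerically: 1 ≈ 1.0000.
Is 1 < 1? NO.
Since the bound 1 is ≥ 1, the union bound is uninformative here; it does NOT by itself certify existence.

25·p = 1 ≈ 1.0000; existence NOT certified by the union bound.


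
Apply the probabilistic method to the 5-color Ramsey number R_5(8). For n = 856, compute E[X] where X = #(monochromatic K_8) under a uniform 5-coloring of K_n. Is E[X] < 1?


E[X] = C(856, 8) · 5^{1 − 28} = 6918660634157180775 · 5^{−27} = 6918660634157180775/7450580596923828125.
As a reduced fraction: E[X] = 276746425366287231/298023223876953125 ≈ 0.9286069.
Is E[X] < 1? YES.
Since E[X] < 1, there exists a 5-coloring of K_{856} with no monochromatic K_8; hence R_5(8) > 856.

E[X] = 276746425366287231/298023223876953125 ≈ 0.9286069; E[X] < 1, so R_5(8) > 856.


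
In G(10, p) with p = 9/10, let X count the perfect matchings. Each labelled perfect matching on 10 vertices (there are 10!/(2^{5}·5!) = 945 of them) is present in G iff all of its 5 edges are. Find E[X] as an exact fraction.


K_10 has 10!/(2^{5}·5!) = 945 labelled perfect matchings.
For each such perfect matching H, let X_H = 1 if all 5 edges of H are present in G. Then P[X_H = 1] = p^{5} = (9/10)^{5} = 59049/100000.
By linearity of expectation: E[X] = Σ_H E[X_H] = 945 · p^{5} = 945 · 59049/100000 = 11160261/20000.
Numerically: E[X] ≈ 558.

E[X] = 945 · (9/10)^{5} = 11160261/20000 ≈ 558.


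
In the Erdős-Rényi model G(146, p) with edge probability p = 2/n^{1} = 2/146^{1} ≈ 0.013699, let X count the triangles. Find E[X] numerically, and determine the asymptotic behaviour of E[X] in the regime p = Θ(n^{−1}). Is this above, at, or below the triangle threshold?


Number of potential triangles: C(146, 3) = 508080.
Each occurs with probability p³ ≈ (0.013699)³ ≈ 2.5705817e-06.
By linearity: E[X] = C(146, 3)·p³ ≈ 508080 · 2.5705817e-06 ≈ 1.30606.
Here α = 1, so p = 2/n is exactly at the triangle threshold p ~ 1/n. Asymptotically E[X] → c³/6 = 2³/6 = 4/3 ≈ 1.33333, a bounded constant. In this regime the triangle count is asymptotically Poisson(c³/6).

E[X] ≈ 1.30606; in regime p = Θ(1/n^{1}) E[X] stays bounded (at the triangle threshold p ~ 1/n).


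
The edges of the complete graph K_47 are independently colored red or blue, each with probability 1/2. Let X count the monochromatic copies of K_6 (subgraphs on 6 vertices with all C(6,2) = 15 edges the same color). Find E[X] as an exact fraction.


Let X = Σ_S X_S over the C(47, 6) = 10737573 subsets S of size 6, where X_S = 1 if the K_6 on S is monochromatic.
For a fixed S, the K_6 on S has C(6, 2) = 15 edges. P[all 15 edges red] = (1/2)^15, and likewise for blue, so P[monochromatic] = 2·(1/2)^15 = 2^{1 − 15} = 1/16384.
By linearity of expectation: E[X] = C(47, 6) · 2^{1 − 15} = 10737573 · 1/16384 = 10737573/16384.
Numerically: E[X] ≈ 655.369.

E[X] = C(47,6)·2^(1−C(6,2)) = 10737573/16384 ≈ 655.369.


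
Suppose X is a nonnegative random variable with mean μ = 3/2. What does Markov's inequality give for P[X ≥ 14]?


μ = E[X] = 3/2, a = 14.
Markov: P[X ≥ 14] ≤ μ/a = (3/2)/14 = 3/28.
Numerically: ≈ 0.107.
(Since a = 14 > μ = 1.500, the bound 3/28 is < 1 and informative.)

P[X ≥ 14] ≤ 3/28 ≈ 0.107.


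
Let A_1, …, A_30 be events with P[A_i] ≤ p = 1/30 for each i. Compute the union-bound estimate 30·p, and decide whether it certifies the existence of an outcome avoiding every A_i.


Union bound: P[∪_{i=1}^{30} A_i] ≤ Σ_i P[A_i] ≤ 30·p = 30·(1/30) = 1.
Numerically: 1 ≈ 1.0000.
Is 1 < 1? NO.
Since the bound 1 is ≥ 1, the union bound is uninformative here; it does NOT by itself certify existence.

30·p = 1 ≈ 1.0000; existence NOT certified by the union bound.


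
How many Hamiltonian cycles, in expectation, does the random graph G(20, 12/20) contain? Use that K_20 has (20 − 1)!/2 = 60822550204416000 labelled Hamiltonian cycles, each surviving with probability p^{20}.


K_20 has (20 − 1)!/2 = 60822550204416000 labelled Hamiltonian cycles.
For each such Hamiltonian cycle H, let X_H = 1 if all 20 edges of H are present in G. Then P[X_H = 1] = p^{20} = (3/5)^{20} = 3486784401/95367431640625.
Summing the indicators: E[X] = Σ_H E[X_H] = 60822550204416000 · p^{20} = 60822550204416000 · 3486784401/95367431640625 = 1696600954254376560918528/762939453125.
Numerically: E[X] ≈ 2.224e+12.

E[X] = 60822550204416000 · (3/5)^{20} = 1696600954254376560918528/762939453125 ≈ 2.224e+12.


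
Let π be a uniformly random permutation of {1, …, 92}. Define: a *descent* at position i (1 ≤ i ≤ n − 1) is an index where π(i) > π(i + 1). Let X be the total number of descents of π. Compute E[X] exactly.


Write X = Σ X_I over i = 1, …, 91, with X_I the indicator of one descent.
There are 91 indicators.
For each fixed i, the pair (π(i), π(i+1)) is a uniformly random ordered pair of distinct values from {1, …, 92}; by symmetry P[π(i) > π(i+1)] = 1/2.
By linearity: E[X] = 91 · (1/2) = (92 − 1) · (1/2) = 91/2 ≈ 45.500.

E[X] = 91/2 = 45.500.


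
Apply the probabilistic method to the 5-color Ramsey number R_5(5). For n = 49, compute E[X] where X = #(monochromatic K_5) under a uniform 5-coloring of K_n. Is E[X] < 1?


E[X] = C(49, 5) · 5^{1 − 10} = 1906884 · 5^{−9} = 1906884/1953125.
As a reduced fraction: E[X] = 1906884/1953125 ≈ 0.97632.
Is E[X] < 1? YES.
Since E[X] < 1, there exists a 5-coloring of K_{49} with no monochromatic K_5; hence R_5(5) > 49.

E[X] = 1906884/1953125 ≈ 0.97632; E[X] < 1, so R_5(5) > 49.


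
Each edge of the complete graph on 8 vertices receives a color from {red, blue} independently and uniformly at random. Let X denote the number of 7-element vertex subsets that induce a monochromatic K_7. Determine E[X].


Let X = Σ_S X_S over the C(8, 7) = 8 subsets S of size 7, where X_S = 1 if the K_7 on S is monochromatic.
For a fixed S, the K_7 on S has C(7, 2) = 21 edges. P[all 21 edges red] = (1/2)^21, and likewise for blue, so P[monochromatic] = 2·(1/2)^21 = 2^{1 − 21} = 1/1048576.
By linearity: E[X] = C(8, 7) · 2^{1 − 21} = 8 · 1/1048576 = 1/131072.
Numerically: E[X] ≈ 0.000.

E[X] = C(8,7)·2^(1−C(7,2)) = 1/131072 ≈ 0.000.


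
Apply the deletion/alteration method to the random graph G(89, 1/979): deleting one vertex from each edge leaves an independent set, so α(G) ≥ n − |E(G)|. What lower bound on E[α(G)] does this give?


E[|E(G)|] = C(89, 2)·p = 3916 · (1/979) = 4.
E[α(G)] ≥ n − E[|E(G)|] = 89 − 4 = 85.
Numerically: ≈ 85.00000.
(This is only a lower bound; the true E[α(G)] may be larger.)

E[α(G)] ≥ 85 ≈ 85.00000.


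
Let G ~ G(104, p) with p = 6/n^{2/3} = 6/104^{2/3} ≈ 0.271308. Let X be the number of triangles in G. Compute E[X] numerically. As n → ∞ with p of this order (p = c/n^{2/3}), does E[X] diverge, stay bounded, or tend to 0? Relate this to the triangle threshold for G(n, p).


Number of potential triangles: C(104, 3) = 182104.
Each occurs with probability p³ ≈ (0.271308)³ ≈ 1.99704142e-02.
By linearity: E[X] = C(104, 3)·p³ ≈ 182104 · 1.99704142e-02 ≈ 3636.692308.
Since α = 2/3 < 1, p = c/n^{2/3} ≫ 1/n is above the triangle threshold p ~ 1/n. Asymptotically E[X] ~ (c³/6)·n^{3(1−α)} = (6³/6)·n^{1} → ∞; triangles are abundant w.h.p.

E[X] ≈ 3636.692308; in regime p = Θ(1/n^{2/3}) E[X] diverges (above the triangle threshold p ~ 1/n).


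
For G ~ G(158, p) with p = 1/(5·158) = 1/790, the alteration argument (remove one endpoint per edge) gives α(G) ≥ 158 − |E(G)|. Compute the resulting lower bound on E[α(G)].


E[|E(G)|] = C(158, 2)·p = 12403 · (1/790) = 157/10.
E[α(G)] ≥ n − E[|E(G)|] = 158 − 157/10 = 1423/10.
Numerically: ≈ 142.300.
(This is only a lower bound; the true E[α(G)] may be larger.)

E[α(G)] ≥ 1423/10 ≈ 142.300.


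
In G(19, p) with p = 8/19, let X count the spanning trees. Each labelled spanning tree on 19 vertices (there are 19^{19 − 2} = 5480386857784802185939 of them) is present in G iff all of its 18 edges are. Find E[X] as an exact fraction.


K_19 has 19^{19 − 2} = 5480386857784802185939 labelled spanning trees.
For each such spanning tree H, let X_H = 1 if all 18 edges of H are present in G. Then P[X_H = 1] = p^{18} = (8/19)^{18} = 18014398509481984/104127350297911241532841.
Summing the indicators: E[X] = Σ_H E[X_H] = 5480386857784802185939 · p^{18} = 5480386857784802185939 · 18014398509481984/104127350297911241532841 = 18014398509481984/19.
Numerically: E[X] ≈ 9.48e+14.

E[X] = 5480386857784802185939 · (8/19)^{18} = 18014398509481984/19 ≈ 9.48e+14.


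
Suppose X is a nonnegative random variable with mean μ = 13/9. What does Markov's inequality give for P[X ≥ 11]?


μ = E[X] = 13/9, a = 11.
Markov: P[X ≥ 11] ≤ μ/a = (13/9)/11 = 13/99.
Numerically: ≈ 0.13131.
(Since a = 11 > μ = 1.44444, the bound 13/99 is < 1 and informative.)

P[X ≥ 11] ≤ 13/99 ≈ 0.13131.


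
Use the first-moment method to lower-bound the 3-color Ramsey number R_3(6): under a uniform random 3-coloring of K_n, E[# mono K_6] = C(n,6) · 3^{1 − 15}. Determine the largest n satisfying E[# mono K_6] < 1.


We need C(n, 6) · 3^{1 − 15} < 1, i.e. C(n, 6) < 3^{15 − 1} = 4782969.
Check values of n near the boundary:
  n = 39: C(39, 6) = 3262623; 3262623 < 4782969? YES
  n = 40: C(40, 6) = 3838380; 3838380 < 4782969? YES
  n = 41: C(41, 6) = 4496388; 4496388 < 4782969? YES
  n = 42: C(42, 6) = 5245786; 5245786 < 4782969? NO
The largest n with C(n, 6) < 4782969 is n = 41 (where E[X] = 1498796/1594323 ≈ 0.94008). Hence R_3(6) > 41, i.e. R_3(6) ≥ 42.

Largest n = 41; hence R_3(6) > 41.


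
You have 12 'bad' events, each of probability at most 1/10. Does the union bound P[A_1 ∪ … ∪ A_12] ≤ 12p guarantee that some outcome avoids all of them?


Union bound: P[∪_{i=1}^{12} A_i] ≤ Σ_i P[A_i] ≤ 12·p = 12·(1/10) = 6/5.
Numerically: 6/5 ≈ 1.200.
Is 6/5 < 1? NO.
Since the bound 6/5 is ≥ 1, the union bound is uninformative here; it does NOT by itself certify existence.

12·p = 6/5 ≈ 1.200; existence NOT certified by the union bound.


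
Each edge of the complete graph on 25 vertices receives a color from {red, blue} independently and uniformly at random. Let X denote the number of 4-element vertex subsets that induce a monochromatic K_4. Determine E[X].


Let X = Σ_S X_S over the C(25, 4) = 12650 subsets S of size 4, where X_S = 1 if the K_4 on S is monochromatic.
For a fixed S, the K_4 on S has C(4, 2) = 6 edges. P[all 6 edges red] = (1/2)^6, and likewise for blue, so P[monochromatic] = 2·(1/2)^6 = 2^{1 − 6} = 1/32.
By linearity of expectation: E[X] = C(25, 4) · 2^{1 − 6} = 12650 · 1/32 = 6325/16.
Numerically: E[X] ≈ 395.3125.

E[X] = C(25,4)·2^(1−C(4,2)) = 6325/16 ≈ 395.3125.


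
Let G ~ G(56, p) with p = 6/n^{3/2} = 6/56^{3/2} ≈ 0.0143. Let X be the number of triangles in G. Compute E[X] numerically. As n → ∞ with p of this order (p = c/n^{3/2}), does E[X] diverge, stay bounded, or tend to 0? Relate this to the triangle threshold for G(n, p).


Number of potential triangles: C(56, 3) = 27720.
Each occurs with probability p³ ≈ (0.0143)³ ≈ 2.93500e-06.
By linearity: E[X] = C(56, 3)·p³ ≈ 27720 · 2.93500e-06 ≈ 0.081.
Since α = 3/2 > 1, p = c/n^{3/2} = o(1/n) is below the triangle threshold p ~ 1/n. Asymptotically E[X] ~ (c³/6)·n^{3(1−α)} = (6³/6)·n^{-1.5} → 0, so by Markov's inequality G has no triangles w.h.p.

E[X] ≈ 0.081; in regime p = Θ(1/n^{3/2}) E[X] tends to 0 (below the triangle threshold p ~ 1/n).


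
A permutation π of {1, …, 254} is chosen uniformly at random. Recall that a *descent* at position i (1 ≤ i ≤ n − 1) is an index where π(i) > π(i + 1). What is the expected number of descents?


Write X = Σ X_I over i = 1, …, 253, with X_I the indicator of one descent.
There are 253 indicators.
For each fixed i, the pair (π(i), π(i+1)) is a uniformly random ordered pair of distinct values from {1, …, 254}; by symmetry P[π(i) > π(i+1)] = 1/2.
By linearity: E[X] = 253 · (1/2) = (254 − 1) · (1/2) = 253/2 ≈ 126.500.

E[X] = 253/2 = 126.500.
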